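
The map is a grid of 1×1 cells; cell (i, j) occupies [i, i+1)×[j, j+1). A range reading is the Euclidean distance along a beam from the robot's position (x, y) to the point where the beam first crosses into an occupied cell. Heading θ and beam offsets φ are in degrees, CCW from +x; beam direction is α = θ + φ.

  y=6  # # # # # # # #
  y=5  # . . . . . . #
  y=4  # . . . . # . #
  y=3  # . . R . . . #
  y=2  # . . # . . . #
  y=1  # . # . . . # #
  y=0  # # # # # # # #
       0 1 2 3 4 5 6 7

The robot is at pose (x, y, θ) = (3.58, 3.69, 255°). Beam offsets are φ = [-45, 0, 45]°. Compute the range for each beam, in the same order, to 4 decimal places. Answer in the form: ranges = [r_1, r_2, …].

ranges = [2.9791, 0.7143, 0.7967]

beam 1: φ=-45°, α=210°
  d=(-0.8660,-0.5000)  start (3,3)  tX=0.6697 tY=1.3800  stride 1/|dx|=1.1547 1/|dy|=2.0000
    cross x-line → (2,3), t=0.6697
    cross y-line → (2,2), t=1.3800
    cross x-line → (1,2), t=1.8244
    cross x-line → (0,2), t=2.9791 (wall)
  → r_1 = 2.9791
beam 2: φ=0°, α=255°
  d=(-0.2588,-0.9659)  start (3,3)  tX=2.2409 tY=0.7143  stride 1/|dx|=3.8637 1/|dy|=1.0353
    cross y-line → (3,2), t=0.7143 (wall)
  → r_2 = 0.7143
beam 3: φ=45°, α=300°
  d=(0.5000,-0.8660)  start (3,3)  tX=0.8400 tY=0.7967  stride 1/|dx|=2.0000 1/|dy|=1.1547
    cross y-line → (3,2), t=0.7967 (wall)
  → r_3 = 0.7967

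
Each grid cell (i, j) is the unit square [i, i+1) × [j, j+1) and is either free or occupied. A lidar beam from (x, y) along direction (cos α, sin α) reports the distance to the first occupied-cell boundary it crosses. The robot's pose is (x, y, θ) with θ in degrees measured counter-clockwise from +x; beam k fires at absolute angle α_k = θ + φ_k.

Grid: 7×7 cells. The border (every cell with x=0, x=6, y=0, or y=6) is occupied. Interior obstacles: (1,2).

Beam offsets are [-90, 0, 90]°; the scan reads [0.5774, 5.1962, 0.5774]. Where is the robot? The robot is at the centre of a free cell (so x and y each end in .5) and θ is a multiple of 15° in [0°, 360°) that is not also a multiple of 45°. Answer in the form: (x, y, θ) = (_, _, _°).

(x, y, θ) = (1.5, 1.5, 30°)

Enumerate (i+0.5, j+0.5, θ) over the 24 free cells and 16 admissible headings. For each, cast all 3 beams and compare to the given ranges.
  (3.5, 3.5, 105°): beam 1 = 2.5882 ≠ 0.5774 ✗
  (1.5, 4.5, 150°): beam 1 = 1.7321 ≠ 0.5774 ✗
  (5.5, 1.5, 300°): beam 1 = 1.0000 ≠ 0.5774 ✗
  …
  (1.5, 1.5, 30°): r_1=0.5774, r_2=5.1962, r_3=0.5774 — all match ✓
Unique over the lattice → pose = (1.5, 1.5, 30°).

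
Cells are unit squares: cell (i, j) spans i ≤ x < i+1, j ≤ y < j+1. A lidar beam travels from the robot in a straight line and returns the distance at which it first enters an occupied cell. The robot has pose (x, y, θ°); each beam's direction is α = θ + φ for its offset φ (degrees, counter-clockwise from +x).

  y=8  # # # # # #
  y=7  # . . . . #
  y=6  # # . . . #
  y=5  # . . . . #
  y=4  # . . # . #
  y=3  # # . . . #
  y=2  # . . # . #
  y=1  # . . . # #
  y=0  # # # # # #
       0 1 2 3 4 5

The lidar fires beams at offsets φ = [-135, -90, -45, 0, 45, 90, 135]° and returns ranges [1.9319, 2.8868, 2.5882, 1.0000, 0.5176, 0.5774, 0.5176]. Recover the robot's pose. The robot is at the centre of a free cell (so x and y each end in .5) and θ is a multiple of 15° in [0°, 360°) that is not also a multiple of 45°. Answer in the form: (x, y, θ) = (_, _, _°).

(x, y, θ) = (4.5, 7.5, 300°)

Candidates: 23 free-cell centres × 16 headings = 368 poses. Raycast each; keep the one whose scan matches to 4 dp.
  (4.5, 4.5, 165°): beam 1 = 0.5774 ≠ 1.9319 ✗
  (2.5, 1.5, 15°): beam 1 = 0.5774 ≠ 1.9319 ✗
  (4.5, 4.5, 195°): beam 1 = 1.0000 ≠ 1.9319 ✗
  (4.5, 7.5, 15°): beam 1 = 2.8868 ≠ 1.9319 ✗
  …
  (4.5, 7.5, 300°): r_1=1.9319, r_2=2.8868, r_3=2.5882, r_4=1.0000, r_5=0.5176, r_6=0.5774, r_7=0.5176 — all match ✓
No second candidate reproduces the full scan.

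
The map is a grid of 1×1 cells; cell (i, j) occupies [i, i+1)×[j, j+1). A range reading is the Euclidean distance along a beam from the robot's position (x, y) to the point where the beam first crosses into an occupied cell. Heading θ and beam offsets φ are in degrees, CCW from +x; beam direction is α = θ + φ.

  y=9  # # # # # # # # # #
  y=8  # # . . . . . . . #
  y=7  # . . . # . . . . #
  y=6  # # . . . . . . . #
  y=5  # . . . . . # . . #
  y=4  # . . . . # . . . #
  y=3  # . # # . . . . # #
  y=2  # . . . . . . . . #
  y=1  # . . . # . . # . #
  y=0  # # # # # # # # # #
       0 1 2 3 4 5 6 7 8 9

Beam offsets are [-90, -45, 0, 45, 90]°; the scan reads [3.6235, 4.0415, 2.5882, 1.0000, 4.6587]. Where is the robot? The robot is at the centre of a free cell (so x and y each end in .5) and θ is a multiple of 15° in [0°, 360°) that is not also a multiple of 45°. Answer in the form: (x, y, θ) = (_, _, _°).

Enumerate (i+0.5, j+0.5, θ) over the 54 free cells and 16 admissible headings. For each, cast all 5 beams and compare to the given ranges.
  (2.5, 6.5, 300°): beam 1 = 0.5774 ≠ 3.6235 ✗
  (3.5, 7.5, 330°): beam 1 = 5.0000 ≠ 3.6235 ✗
  (7.5, 8.5, 75°): beam 1 = 1.5529 ≠ 3.6235 ✗
  (7.5, 4.5, 345°): beam 2 = 1.0000 ≠ 4.0415 ✗
  …
  (5.5, 6.5, 75°): r_1=3.6235, r_2=4.0415, r_3=2.5882, r_4=1.0000, r_5=4.6587 — all match ✓
Only this pose fits every beam.

(x, y, θ) = (5.5, 6.5, 75°)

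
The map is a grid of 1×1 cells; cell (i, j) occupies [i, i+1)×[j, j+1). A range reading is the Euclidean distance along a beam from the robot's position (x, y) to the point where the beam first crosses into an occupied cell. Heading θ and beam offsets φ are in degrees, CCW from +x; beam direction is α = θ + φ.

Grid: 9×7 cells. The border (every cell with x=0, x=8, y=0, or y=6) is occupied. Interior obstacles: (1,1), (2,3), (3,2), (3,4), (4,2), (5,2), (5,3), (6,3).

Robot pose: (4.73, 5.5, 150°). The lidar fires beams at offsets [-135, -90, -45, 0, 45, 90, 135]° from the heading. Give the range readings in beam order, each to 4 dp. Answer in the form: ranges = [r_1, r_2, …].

ranges = [1.9319, 0.5774, 0.5176, 1.0000, 3.8616, 1.4600, 1.5529]

beam 1: φ=-135°, α=15°
  direction (0.9659, 0.2588); cell (4,5); t to first gridline: x 0.2795, y 1.9319 (then +1.0353 / +3.8637)
    (5,5) via x @ 0.2795
    (6,5) via x @ 1.3148
    (6,6) via y @ 1.9319  # hit
  → r_1 = 1.9319
beam 2: φ=-90°, α=60°
  direction (0.5000, 0.8660); cell (4,5); t to first gridline: x 0.5400, y 0.5774 (then +2.0000 / +1.1547)
    (5,5) via x @ 0.5400
    (5,6) via y @ 0.5774  # hit
  → r_2 = 0.5774
beam 3: φ=-45°, α=105°
  direction (-0.2588, 0.9659); cell (4,5); t to first gridline: x 2.8205, y 0.5176 (then +3.8637 / +1.0353)
    (4,6) via y @ 0.5176  # hit
  → r_3 = 0.5176
beam 4: φ=0°, α=150°
  direction (-0.8660, 0.5000); cell (4,5); t to first gridline: x 0.8429, y 1.0000 (then +1.1547 / +2.0000)
    (3,5) via x @ 0.8429
    (3,6) via y @ 1.0000  # hit
  → r_4 = 1.0000
beam 5: φ=45°, α=195°
  direction (-0.9659, -0.2588); cell (4,5); t to first gridline: x 0.7558, y 1.9319 (then +1.0353 / +3.8637)
    (3,5) via x @ 0.7558
    (2,5) via x @ 1.7910
    (2,4) via y @ 1.9319
    (1,4) via x @ 2.8263
    (0,4) via x @ 3.8616  # hit
  → r_5 = 3.8616
beam 6: φ=90°, α=240°
  direction (-0.5000, -0.8660); cell (4,5); t to first gridline: x 1.4600, y 0.5774 (then +2.0000 / +1.1547)
    (4,4) via y @ 0.5774
    (3,4) via x @ 1.4600  # hit
  → r_6 = 1.4600
beam 7: φ=135°, α=285°
  direction (0.2588, -0.9659); cell (4,5); t to first gridline: x 1.0432, y 0.5176 (then +3.8637 / +1.0353)
    (4,4) via y @ 0.5176
    (5,4) via x @ 1.0432
    (5,3) via y @ 1.5529  # hit
  → r_7 = 1.5529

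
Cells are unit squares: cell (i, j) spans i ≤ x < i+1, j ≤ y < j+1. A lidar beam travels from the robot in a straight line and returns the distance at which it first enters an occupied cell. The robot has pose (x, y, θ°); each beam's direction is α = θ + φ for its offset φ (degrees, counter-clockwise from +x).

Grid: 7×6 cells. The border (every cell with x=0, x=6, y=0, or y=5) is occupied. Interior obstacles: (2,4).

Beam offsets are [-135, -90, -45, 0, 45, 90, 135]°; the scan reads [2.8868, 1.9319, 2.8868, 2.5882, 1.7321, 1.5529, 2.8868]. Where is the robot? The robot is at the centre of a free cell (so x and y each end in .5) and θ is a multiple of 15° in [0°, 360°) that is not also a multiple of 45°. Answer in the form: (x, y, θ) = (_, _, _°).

(x, y, θ) = (3.5, 2.5, 195°)

Enumerate (i+0.5, j+0.5, θ) over the 19 free cells and 16 admissible headings. For each, cast all 7 beams and compare to the given ranges.
  (1.5, 1.5, 120°): beam 1 = 1.9319 ≠ 2.8868 ✗
  (3.5, 1.5, 195°): beam 1 = 4.0415 ≠ 2.8868 ✗
  (3.5, 3.5, 105°): beam 2 = 2.5882 ≠ 1.9319 ✗
  (5.5, 1.5, 165°): beam 1 = 0.5774 ≠ 2.8868 ✗
  …
  (3.5, 2.5, 195°): r_1=2.8868, r_2=1.9319, r_3=2.8868, r_4=2.5882, r_5=1.7321, r_6=1.5529, r_7=2.8868 — all match ✓
No second candidate reproduces the full scan.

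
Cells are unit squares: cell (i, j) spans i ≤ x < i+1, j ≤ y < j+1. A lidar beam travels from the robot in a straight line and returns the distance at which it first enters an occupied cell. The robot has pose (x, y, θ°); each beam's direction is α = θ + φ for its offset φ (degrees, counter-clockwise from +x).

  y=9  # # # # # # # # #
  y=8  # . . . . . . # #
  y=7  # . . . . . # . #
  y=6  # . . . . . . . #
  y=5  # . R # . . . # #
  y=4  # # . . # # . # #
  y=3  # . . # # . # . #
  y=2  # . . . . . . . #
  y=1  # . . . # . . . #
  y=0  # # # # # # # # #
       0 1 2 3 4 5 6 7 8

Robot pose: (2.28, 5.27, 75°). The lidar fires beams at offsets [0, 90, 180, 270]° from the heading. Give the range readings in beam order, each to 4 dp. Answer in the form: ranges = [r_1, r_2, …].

beam 1: φ=0°, α=75°
  cosα=0.2588 sinα=0.9659 | (2,5) | tMaxX 2.7819 tMaxY 0.7558 | tΔX 3.8637 tΔY 1.0353
    t=0.7558 [y] (2,6)
    t=1.7910 [y] (2,7)
    t=2.7819 [x] (3,7)
    t=2.8263 [y] (3,8)
    t=3.8616 [y] (3,9) — stop
  → r_1 = 3.8616
beam 2: φ=90°, α=165°
  cosα=-0.9659 sinα=0.2588 | (2,5) | tMaxX 0.2899 tMaxY 2.8205 | tΔX 1.0353 tΔY 3.8637
    t=0.2899 [x] (1,5)
    t=1.3252 [x] (0,5) — stop
  → r_2 = 1.3252
beam 3: φ=180°, α=255°
  cosα=-0.2588 sinα=-0.9659 | (2,5) | tMaxX 1.0818 tMaxY 0.2795 | tΔX 3.8637 tΔY 1.0353
    t=0.2795 [y] (2,4)
    t=1.0818 [x] (1,4) — stop
  → r_3 = 1.0818
beam 4: φ=270°, α=345°
  cosα=0.9659 sinα=-0.2588 | (2,5) | tMaxX 0.7454 tMaxY 1.0432 | tΔX 1.0353 tΔY 3.8637
    t=0.7454 [x] (3,5) — stop
  → r_4 = 0.7454

ranges = [3.8616, 1.3252, 1.0818, 0.7454]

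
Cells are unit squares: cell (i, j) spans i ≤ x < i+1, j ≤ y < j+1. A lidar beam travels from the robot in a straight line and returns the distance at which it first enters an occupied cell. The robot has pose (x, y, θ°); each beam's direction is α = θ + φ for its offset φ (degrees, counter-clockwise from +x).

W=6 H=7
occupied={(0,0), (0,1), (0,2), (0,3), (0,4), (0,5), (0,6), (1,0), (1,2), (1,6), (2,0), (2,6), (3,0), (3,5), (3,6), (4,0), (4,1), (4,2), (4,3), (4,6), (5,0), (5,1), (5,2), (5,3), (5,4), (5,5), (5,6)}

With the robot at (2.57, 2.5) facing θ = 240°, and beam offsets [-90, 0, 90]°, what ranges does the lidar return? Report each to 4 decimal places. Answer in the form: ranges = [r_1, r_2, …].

ranges = [0.6582, 1.7321, 1.6512]

beam 1: φ=-90°, α=150°
  direction (-0.8660, 0.5000); cell (2,2); t to first gridline: x 0.6582, y 1.0000 (then +1.1547 / +2.0000)
    (1,2) via x @ 0.6582  # hit
  → r_1 = 0.6582
beam 2: φ=0°, α=240°
  direction (-0.5000, -0.8660); cell (2,2); t to first gridline: x 1.1400, y 0.5774 (then +2.0000 / +1.1547)
    (2,1) via y @ 0.5774
    (1,1) via x @ 1.1400
    (1,0) via y @ 1.7321  # hit
  → r_2 = 1.7321
beam 3: φ=90°, α=330°
  direction (0.8660, -0.5000); cell (2,2); t to first gridline: x 0.4965, y 1.0000 (then +1.1547 / +2.0000)
    (3,2) via x @ 0.4965
    (3,1) via y @ 1.0000
    (4,1) via x @ 1.6512  # hit
  → r_3 = 1.6512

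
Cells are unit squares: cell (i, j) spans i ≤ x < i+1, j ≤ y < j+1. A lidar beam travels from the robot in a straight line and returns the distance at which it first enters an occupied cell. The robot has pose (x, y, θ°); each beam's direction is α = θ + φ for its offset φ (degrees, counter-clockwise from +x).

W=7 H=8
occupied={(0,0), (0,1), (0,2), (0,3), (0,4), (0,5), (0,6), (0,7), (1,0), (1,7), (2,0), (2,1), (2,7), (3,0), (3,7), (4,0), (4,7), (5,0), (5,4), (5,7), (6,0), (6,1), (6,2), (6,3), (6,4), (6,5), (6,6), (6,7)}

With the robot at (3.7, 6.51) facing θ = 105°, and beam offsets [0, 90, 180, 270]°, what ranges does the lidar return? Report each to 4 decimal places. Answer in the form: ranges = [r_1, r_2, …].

beam 1: φ=0°, α=105°
  dir = (cos 105°, sin 105°) = (-0.2588, 0.9659); from cell (3,6)
  next x-line at t=2.7046, next y-line at t=0.5073; Δt_x=3.8637, Δt_y=1.0353
    y: enter (3,7) at t=0.5073 ← occupied
  → r_1 = 0.5073
beam 2: φ=90°, α=195°
  dir = (cos 195°, sin 195°) = (-0.9659, -0.2588); from cell (3,6)
  next x-line at t=0.7247, next y-line at t=1.9705; Δt_x=1.0353, Δt_y=3.8637
    x: enter (2,6) at t=0.7247
    x: enter (1,6) at t=1.7600
    y: enter (1,5) at t=1.9705
    x: enter (0,5) at t=2.7952 ← occupied
  → r_2 = 2.7952
beam 3: φ=180°, α=285°
  dir = (cos 285°, sin 285°) = (0.2588, -0.9659); from cell (3,6)
  next x-line at t=1.1591, next y-line at t=0.5280; Δt_x=3.8637, Δt_y=1.0353
    y: enter (3,5) at t=0.5280
    x: enter (4,5) at t=1.1591
    y: enter (4,4) at t=1.5633
    y: enter (4,3) at t=2.5985
    y: enter (4,2) at t=3.6338
    y: enter (4,1) at t=4.6691
    x: enter (5,1) at t=5.0228
    y: enter (5,0) at t=5.7044 ← occupied
  → r_3 = 5.7044
beam 4: φ=270°, α=15°
  dir = (cos 15°, sin 15°) = (0.9659, 0.2588); from cell (3,6)
  next x-line at t=0.3106, next y-line at t=1.8932; Δt_x=1.0353, Δt_y=3.8637
    x: enter (4,6) at t=0.3106
    x: enter (5,6) at t=1.3459
    y: enter (5,7) at t=1.8932 ← occupied
  → r_4 = 1.8932

ranges = [0.5073, 2.7952, 5.7044, 1.8932]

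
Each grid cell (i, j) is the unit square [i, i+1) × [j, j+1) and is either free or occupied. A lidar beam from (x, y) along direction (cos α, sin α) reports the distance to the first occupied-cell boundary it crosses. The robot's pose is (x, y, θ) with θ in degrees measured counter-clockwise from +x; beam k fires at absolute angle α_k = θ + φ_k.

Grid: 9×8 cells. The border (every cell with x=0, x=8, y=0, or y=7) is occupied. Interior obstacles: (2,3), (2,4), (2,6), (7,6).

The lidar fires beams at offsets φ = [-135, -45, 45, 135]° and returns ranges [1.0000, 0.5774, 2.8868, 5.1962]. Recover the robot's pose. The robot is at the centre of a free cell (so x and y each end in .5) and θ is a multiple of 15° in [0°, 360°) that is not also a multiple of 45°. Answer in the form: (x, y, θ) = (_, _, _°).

(x, y, θ) = (5.5, 1.5, 345°)

The pose lattice has 38·16 = 608 candidates. Test each by forward raycasting.
  (4.5, 5.5, 165°): beam 1 = 2.8868 ≠ 1.0000 ✗
  (5.5, 4.5, 210°): beam 1 = 2.5882 ≠ 1.0000 ✗
  (1.5, 5.5, 330°): beam 1 = 0.5176 ≠ 1.0000 ✗
  …
  (5.5, 1.5, 345°): r_1=1.0000, r_2=0.5774, r_3=2.8868, r_4=5.1962 — all match ✓
Only this pose fits every beam.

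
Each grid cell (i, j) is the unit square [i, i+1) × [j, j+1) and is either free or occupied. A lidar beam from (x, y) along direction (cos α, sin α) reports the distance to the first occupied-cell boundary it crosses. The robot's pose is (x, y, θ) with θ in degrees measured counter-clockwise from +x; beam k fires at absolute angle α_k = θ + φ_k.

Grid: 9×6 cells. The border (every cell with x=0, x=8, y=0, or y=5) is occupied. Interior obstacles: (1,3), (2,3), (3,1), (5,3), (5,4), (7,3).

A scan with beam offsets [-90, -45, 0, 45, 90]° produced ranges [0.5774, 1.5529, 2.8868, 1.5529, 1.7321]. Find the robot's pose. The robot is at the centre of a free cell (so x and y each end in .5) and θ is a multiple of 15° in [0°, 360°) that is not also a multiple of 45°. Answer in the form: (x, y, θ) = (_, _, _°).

(x, y, θ) = (3.5, 3.5, 300°)

Enumerate (i+0.5, j+0.5, θ) over the 22 free cells and 16 admissible headings. For each, cast all 5 beams and compare to the given ranges.
  (1.5, 1.5, 120°): beam 1 = 4.0415 ≠ 0.5774 ✗
  (7.5, 2.5, 300°): beam 1 = 3.0000 ≠ 0.5774 ✗
  (4.5, 2.5, 15°): beam 1 = 1.5529 ≠ 0.5774 ✗
  …
  (3.5, 3.5, 300°): r_1=0.5774, r_2=1.5529, r_3=2.8868, r_4=1.5529, r_5=1.7321 — all match ✓
Unique over the lattice → pose = (3.5, 3.5, 300°).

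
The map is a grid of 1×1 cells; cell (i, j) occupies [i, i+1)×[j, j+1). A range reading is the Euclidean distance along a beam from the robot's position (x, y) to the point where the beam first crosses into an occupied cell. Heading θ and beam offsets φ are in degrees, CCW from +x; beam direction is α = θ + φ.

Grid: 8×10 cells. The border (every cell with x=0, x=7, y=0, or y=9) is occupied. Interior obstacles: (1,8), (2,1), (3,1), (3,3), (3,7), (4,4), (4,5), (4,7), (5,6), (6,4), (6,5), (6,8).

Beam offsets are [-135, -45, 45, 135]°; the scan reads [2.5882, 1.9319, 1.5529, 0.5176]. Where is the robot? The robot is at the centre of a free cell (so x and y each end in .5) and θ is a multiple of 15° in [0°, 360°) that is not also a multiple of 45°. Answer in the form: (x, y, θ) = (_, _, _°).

The pose lattice has 36·16 = 576 candidates. Test each by forward raycasting.
  (2.5, 5.5, 300°): beam 1 = 1.5529 ≠ 2.5882 ✗
  (1.5, 2.5, 15°): beam 1 = 1.0000 ≠ 2.5882 ✗
  (5.5, 2.5, 165°): beam 1 = 1.7321 ≠ 2.5882 ✗
  (4.5, 3.5, 210°): beam 1 = 0.5176 ≠ 2.5882 ✗
  …
  (3.5, 6.5, 330°): r_1=2.5882, r_2=1.9319, r_3=1.5529, r_4=0.5176 — all match ✓
No second candidate reproduces the full scan.

(x, y, θ) = (3.5, 6.5, 330°)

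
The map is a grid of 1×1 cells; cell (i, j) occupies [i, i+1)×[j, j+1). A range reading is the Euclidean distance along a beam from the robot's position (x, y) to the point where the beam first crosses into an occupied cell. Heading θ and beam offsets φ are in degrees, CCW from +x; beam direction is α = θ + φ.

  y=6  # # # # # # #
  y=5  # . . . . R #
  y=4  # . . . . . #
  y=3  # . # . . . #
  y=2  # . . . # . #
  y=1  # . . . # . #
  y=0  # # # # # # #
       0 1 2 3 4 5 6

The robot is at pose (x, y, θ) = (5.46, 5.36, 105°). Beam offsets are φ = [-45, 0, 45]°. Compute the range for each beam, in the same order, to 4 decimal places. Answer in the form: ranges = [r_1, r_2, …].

ranges = [0.7390, 0.6626, 1.2800]

beam 1: φ=-45°, α=60°
  dir = (cos 60°, sin 60°) = (0.5000, 0.8660); from cell (5,5)
  next x-line at t=1.0800, next y-line at t=0.7390; Δt_x=2.0000, Δt_y=1.1547
    y: enter (5,6) at t=0.7390 ← occupied
  → r_1 = 0.7390
beam 2: φ=0°, α=105°
  dir = (cos 105°, sin 105°) = (-0.2588, 0.9659); from cell (5,5)
  next x-line at t=1.7773, next y-line at t=0.6626; Δt_x=3.8637, Δt_y=1.0353
    y: enter (5,6) at t=0.6626 ← occupied
  → r_2 = 0.6626
beam 3: φ=45°, α=150°
  dir = (cos 150°, sin 150°) = (-0.8660, 0.5000); from cell (5,5)
  next x-line at t=0.5312, next y-line at t=1.2800; Δt_x=1.1547, Δt_y=2.0000
    x: enter (4,5) at t=0.5312
    y: enter (4,6) at t=1.2800 ← occupied
  → r_3 = 1.2800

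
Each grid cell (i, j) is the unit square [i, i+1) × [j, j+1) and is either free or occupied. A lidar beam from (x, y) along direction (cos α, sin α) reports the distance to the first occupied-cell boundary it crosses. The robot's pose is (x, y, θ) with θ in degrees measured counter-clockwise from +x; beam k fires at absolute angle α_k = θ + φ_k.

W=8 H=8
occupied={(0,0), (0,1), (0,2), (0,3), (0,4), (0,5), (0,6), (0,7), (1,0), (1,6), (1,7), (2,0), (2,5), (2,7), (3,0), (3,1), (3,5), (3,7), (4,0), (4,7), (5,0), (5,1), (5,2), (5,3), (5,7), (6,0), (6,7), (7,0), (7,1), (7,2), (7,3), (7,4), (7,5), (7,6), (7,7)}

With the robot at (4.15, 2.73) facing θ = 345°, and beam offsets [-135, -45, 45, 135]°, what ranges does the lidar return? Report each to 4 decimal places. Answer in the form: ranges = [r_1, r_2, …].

ranges = [3.4600, 1.7000, 0.9815, 2.6212]

beam 1: φ=-135°, α=210°
  d=(-0.8660,-0.5000)  start (4,2)  tX=0.1732 tY=1.4600  stride 1/|dx|=1.1547 1/|dy|=2.0000
    cross x-line → (3,2), t=0.1732
    cross x-line → (2,2), t=1.3279
    cross y-line → (2,1), t=1.4600
    cross x-line → (1,1), t=2.4826
    cross y-line → (1,0), t=3.4600 (wall)
  → r_1 = 3.4600
beam 2: φ=-45°, α=300°
  d=(0.5000,-0.8660)  start (4,2)  tX=1.7000 tY=0.8429  stride 1/|dx|=2.0000 1/|dy|=1.1547
    cross y-line → (4,1), t=0.8429
    cross x-line → (5,1), t=1.7000 (wall)
  → r_2 = 1.7000
beam 3: φ=45°, α=30°
  d=(0.8660,0.5000)  start (4,2)  tX=0.9815 tY=0.5400  stride 1/|dx|=1.1547 1/|dy|=2.0000
    cross y-line → (4,3), t=0.5400
    cross x-line → (5,3), t=0.9815 (wall)
  → r_3 = 0.9815
beam 4: φ=135°, α=120°
  d=(-0.5000,0.8660)  start (4,2)  tX=0.3000 tY=0.3118  stride 1/|dx|=2.0000 1/|dy|=1.1547
    cross x-line → (3,2), t=0.3000
    cross y-line → (3,3), t=0.3118
    cross y-line → (3,4), t=1.4665
    cross x-line → (2,4), t=2.3000
    cross y-line → (2,5), t=2.6212 (wall)
  → r_4 = 2.6212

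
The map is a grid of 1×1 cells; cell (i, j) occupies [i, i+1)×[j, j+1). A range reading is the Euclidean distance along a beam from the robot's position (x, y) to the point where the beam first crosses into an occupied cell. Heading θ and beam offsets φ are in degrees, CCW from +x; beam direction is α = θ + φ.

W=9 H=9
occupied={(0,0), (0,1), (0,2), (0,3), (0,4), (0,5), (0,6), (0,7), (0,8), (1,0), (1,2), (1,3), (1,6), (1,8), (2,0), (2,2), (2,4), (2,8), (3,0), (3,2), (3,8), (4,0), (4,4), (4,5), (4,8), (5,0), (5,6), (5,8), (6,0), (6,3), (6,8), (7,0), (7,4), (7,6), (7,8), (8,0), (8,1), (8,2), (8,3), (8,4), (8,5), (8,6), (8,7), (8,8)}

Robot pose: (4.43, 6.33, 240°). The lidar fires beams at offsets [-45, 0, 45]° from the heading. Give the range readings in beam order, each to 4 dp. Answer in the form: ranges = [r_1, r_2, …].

beam 1: φ=-45°, α=195°
  direction (-0.9659, -0.2588); cell (4,6); t to first gridline: x 0.4452, y 1.2750 (then +1.0353 / +3.8637)
    (3,6) via x @ 0.4452
    (3,5) via y @ 1.2750
    (2,5) via x @ 1.4804
    (1,5) via x @ 2.5157
    (0,5) via x @ 3.5510  # hit
  → r_1 = 3.5510
beam 2: φ=0°, α=240°
  direction (-0.5000, -0.8660); cell (4,6); t to first gridline: x 0.8600, y 0.3811 (then +2.0000 / +1.1547)
    (4,5) via y @ 0.3811  # hit
  → r_2 = 0.3811
beam 3: φ=45°, α=285°
  direction (0.2588, -0.9659); cell (4,6); t to first gridline: x 2.2023, y 0.3416 (then +3.8637 / +1.0353)
    (4,5) via y @ 0.3416  # hit
  → r_3 = 0.3416

ranges = [3.5510, 0.3811, 0.3416]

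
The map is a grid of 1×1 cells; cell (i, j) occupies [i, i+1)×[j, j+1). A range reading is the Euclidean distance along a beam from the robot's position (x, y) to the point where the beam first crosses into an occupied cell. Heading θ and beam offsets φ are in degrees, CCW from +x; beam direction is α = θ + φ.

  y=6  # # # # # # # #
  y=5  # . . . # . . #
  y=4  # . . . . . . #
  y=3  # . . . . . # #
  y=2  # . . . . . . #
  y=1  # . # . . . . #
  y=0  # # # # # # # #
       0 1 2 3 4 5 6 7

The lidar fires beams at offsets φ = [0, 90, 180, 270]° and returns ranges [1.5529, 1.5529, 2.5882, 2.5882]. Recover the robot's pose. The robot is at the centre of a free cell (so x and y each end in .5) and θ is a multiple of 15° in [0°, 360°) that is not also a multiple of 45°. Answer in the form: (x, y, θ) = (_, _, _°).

The pose lattice has 27·16 = 432 candidates. Test each by forward raycasting.
  (3.5, 1.5, 345°): beam 1 = 1.9319 ≠ 1.5529 ✗
  (3.5, 3.5, 165°): beam 1 = 2.5882 ≠ 1.5529 ✗
  (2.5, 5.5, 15°): beam 2 = 0.5176 ≠ 1.5529 ✗
  …
  (5.5, 2.5, 285°): r_1=1.5529, r_2=1.5529, r_3=2.5882, r_4=2.5882 — all match ✓
Unique over the lattice → pose = (5.5, 2.5, 285°).

(x, y, θ) = (5.5, 2.5, 285°)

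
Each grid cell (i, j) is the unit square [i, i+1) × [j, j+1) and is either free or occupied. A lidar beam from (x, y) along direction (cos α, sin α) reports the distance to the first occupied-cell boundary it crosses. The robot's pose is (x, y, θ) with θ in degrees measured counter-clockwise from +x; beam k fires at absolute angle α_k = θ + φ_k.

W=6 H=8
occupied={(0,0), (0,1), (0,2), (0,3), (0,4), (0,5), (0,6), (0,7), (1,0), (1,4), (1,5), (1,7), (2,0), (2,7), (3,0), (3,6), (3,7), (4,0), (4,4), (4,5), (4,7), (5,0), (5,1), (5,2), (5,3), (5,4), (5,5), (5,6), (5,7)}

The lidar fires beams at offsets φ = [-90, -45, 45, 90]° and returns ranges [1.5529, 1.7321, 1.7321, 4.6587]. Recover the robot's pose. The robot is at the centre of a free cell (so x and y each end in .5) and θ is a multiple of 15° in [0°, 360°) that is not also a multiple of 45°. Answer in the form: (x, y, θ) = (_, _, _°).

(x, y, θ) = (3.5, 2.5, 15°)

Enumerate (i+0.5, j+0.5, θ) over the 19 free cells and 16 admissible headings. For each, cast all 4 beams and compare to the given ranges.
  (1.5, 1.5, 240°): beam 1 = 0.5774 ≠ 1.5529 ✗
  (3.5, 5.5, 105°): beam 1 = 0.5176 ≠ 1.5529 ✗
  (4.5, 3.5, 195°): beam 1 = 0.5176 ≠ 1.5529 ✗
  (4.5, 6.5, 330°): beam 1 = 0.5774 ≠ 1.5529 ✗
  …
  (3.5, 2.5, 15°): r_1=1.5529, r_2=1.7321, r_3=1.7321, r_4=4.6587 — all match ✓
No second candidate reproduces the full scan.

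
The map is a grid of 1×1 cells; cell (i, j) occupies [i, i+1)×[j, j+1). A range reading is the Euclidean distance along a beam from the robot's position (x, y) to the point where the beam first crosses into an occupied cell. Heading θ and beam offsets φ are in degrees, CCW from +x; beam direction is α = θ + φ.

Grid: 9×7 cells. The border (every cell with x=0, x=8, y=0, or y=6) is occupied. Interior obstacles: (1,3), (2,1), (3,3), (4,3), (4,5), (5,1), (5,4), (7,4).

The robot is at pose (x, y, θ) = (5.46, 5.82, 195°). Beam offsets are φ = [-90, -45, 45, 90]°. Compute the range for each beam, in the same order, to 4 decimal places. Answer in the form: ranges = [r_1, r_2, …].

ranges = [0.1863, 0.3600, 0.9200, 0.8489]

beam 1: φ=-90°, α=105°
  cosα=-0.2588 sinα=0.9659 | (5,5) | tMaxX 1.7773 tMaxY 0.1863 | tΔX 3.8637 tΔY 1.0353
    t=0.1863 [y] (5,6) — stop
  → r_1 = 0.1863
beam 2: φ=-45°, α=150°
  cosα=-0.8660 sinα=0.5000 | (5,5) | tMaxX 0.5312 tMaxY 0.3600 | tΔX 1.1547 tΔY 2.0000
    t=0.3600 [y] (5,6) — stop
  → r_2 = 0.3600
beam 3: φ=45°, α=240°
  cosα=-0.5000 sinα=-0.8660 | (5,5) | tMaxX 0.9200 tMaxY 0.9469 | tΔX 2.0000 tΔY 1.1547
    t=0.9200 [x] (4,5) — stop
  → r_3 = 0.9200
beam 4: φ=90°, α=285°
  cosα=0.2588 sinα=-0.9659 | (5,5) | tMaxX 2.0864 tMaxY 0.8489 | tΔX 3.8637 tΔY 1.0353
    t=0.8489 [y] (5,4) — stop
  → r_4 = 0.8489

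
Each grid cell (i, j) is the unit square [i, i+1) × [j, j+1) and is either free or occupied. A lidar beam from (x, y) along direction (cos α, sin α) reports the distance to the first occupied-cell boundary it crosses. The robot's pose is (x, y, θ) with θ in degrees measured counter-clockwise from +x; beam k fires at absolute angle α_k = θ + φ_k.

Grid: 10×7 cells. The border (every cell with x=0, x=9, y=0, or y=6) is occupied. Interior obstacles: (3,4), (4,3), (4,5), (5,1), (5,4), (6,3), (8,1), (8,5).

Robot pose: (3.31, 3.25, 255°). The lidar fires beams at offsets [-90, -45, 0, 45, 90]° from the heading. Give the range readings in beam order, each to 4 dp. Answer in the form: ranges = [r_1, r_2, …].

ranges = [2.3915, 2.6674, 2.3294, 2.5981, 0.7143]

beam 1: φ=-90°, α=165°
  dir = (cos 165°, sin 165°) = (-0.9659, 0.2588); from cell (3,3)
  next x-line at t=0.3209, next y-line at t=2.8978; Δt_x=1.0353, Δt_y=3.8637
    x: enter (2,3) at t=0.3209
    x: enter (1,3) at t=1.3562
    x: enter (0,3) at t=2.3915 ← occupied
  → r_1 = 2.3915
beam 2: φ=-45°, α=210°
  dir = (cos 210°, sin 210°) = (-0.8660, -0.5000); from cell (3,3)
  next x-line at t=0.3580, next y-line at t=0.5000; Δt_x=1.1547, Δt_y=2.0000
    x: enter (2,3) at t=0.3580
    y: enter (2,2) at t=0.5000
    x: enter (1,2) at t=1.5127
    y: enter (1,1) at t=2.5000
    x: enter (0,1) at t=2.6674 ← occupied
  → r_2 = 2.6674
beam 3: φ=0°, α=255°
  dir = (cos 255°, sin 255°) = (-0.2588, -0.9659); from cell (3,3)
  next x-line at t=1.1977, next y-line at t=0.2588; Δt_x=3.8637, Δt_y=1.0353
    y: enter (3,2) at t=0.2588
    x: enter (2,2) at t=1.1977
    y: enter (2,1) at t=1.2941
    y: enter (2,0) at t=2.3294 ← occupied
  → r_3 = 2.3294
beam 4: φ=45°, α=300°
  dir = (cos 300°, sin 300°) = (0.5000, -0.8660); from cell (3,3)
  next x-line at t=1.3800, next y-line at t=0.2887; Δt_x=2.0000, Δt_y=1.1547
    y: enter (3,2) at t=0.2887
    x: enter (4,2) at t=1.3800
    y: enter (4,1) at t=1.4434
    y: enter (4,0) at t=2.5981 ← occupied
  → r_4 = 2.5981
beam 5: φ=90°, α=345°
  dir = (cos 345°, sin 345°) = (0.9659, -0.2588); from cell (3,3)
  next x-line at t=0.7143, next y-line at t=0.9659; Δt_x=1.0353, Δt_y=3.8637
    x: enter (4,3) at t=0.7143 ← occupied
  → r_5 = 0.7143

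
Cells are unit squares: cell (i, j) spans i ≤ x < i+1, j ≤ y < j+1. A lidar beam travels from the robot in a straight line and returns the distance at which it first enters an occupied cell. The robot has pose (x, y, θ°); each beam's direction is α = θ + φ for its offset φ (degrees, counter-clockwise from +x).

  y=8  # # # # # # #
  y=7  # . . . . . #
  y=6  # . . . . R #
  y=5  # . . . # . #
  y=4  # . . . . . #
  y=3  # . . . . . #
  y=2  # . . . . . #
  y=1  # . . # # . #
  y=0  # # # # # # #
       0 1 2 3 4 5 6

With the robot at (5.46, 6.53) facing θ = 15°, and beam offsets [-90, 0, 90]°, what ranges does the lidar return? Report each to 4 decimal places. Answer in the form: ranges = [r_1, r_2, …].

beam 1: φ=-90°, α=285°
  d=(0.2588,-0.9659)  start (5,6)  tX=2.0864 tY=0.5487  stride 1/|dx|=3.8637 1/|dy|=1.0353
    cross y-line → (5,5), t=0.5487
    cross y-line → (5,4), t=1.5840
    cross x-line → (6,4), t=2.0864 (wall)
  → r_1 = 2.0864
beam 2: φ=0°, α=15°
  d=(0.9659,0.2588)  start (5,6)  tX=0.5590 tY=1.8159  stride 1/|dx|=1.0353 1/|dy|=3.8637
    cross x-line → (6,6), t=0.5590 (wall)
  → r_2 = 0.5590
beam 3: φ=90°, α=105°
  d=(-0.2588,0.9659)  start (5,6)  tX=1.7773 tY=0.4866  stride 1/|dx|=3.8637 1/|dy|=1.0353
    cross y-line → (5,7), t=0.4866
    cross y-line → (5,8), t=1.5219 (wall)
  → r_3 = 1.5219

ranges = [2.0864, 0.5590, 1.5219]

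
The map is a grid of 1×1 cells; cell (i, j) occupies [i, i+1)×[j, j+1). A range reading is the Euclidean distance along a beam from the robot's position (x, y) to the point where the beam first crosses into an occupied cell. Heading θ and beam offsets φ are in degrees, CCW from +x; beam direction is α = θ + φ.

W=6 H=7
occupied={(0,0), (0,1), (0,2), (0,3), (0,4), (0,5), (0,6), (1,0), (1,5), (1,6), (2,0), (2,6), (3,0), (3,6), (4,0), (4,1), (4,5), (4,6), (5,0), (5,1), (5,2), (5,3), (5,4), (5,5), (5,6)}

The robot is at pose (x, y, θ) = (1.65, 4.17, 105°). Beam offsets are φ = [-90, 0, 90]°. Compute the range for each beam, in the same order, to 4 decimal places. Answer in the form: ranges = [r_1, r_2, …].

beam 1: φ=-90°, α=15°
  direction (0.9659, 0.2588); cell (1,4); t to first gridline: x 0.3623, y 3.2069 (then +1.0353 / +3.8637)
    (2,4) via x @ 0.3623
    (3,4) via x @ 1.3976
    (4,4) via x @ 2.4329
    (4,5) via y @ 3.2069  # hit
  → r_1 = 3.2069
beam 2: φ=0°, α=105°
  direction (-0.2588, 0.9659); cell (1,4); t to first gridline: x 2.5114, y 0.8593 (then +3.8637 / +1.0353)
    (1,5) via y @ 0.8593  # hit
  → r_2 = 0.8593
beam 3: φ=90°, α=195°
  direction (-0.9659, -0.2588); cell (1,4); t to first gridline: x 0.6729, y 0.6568 (then +1.0353 / +3.8637)
    (1,3) via y @ 0.6568
    (0,3) via x @ 0.6729  # hit
  → r_3 = 0.6729

ranges = [3.2069, 0.8593, 0.6729]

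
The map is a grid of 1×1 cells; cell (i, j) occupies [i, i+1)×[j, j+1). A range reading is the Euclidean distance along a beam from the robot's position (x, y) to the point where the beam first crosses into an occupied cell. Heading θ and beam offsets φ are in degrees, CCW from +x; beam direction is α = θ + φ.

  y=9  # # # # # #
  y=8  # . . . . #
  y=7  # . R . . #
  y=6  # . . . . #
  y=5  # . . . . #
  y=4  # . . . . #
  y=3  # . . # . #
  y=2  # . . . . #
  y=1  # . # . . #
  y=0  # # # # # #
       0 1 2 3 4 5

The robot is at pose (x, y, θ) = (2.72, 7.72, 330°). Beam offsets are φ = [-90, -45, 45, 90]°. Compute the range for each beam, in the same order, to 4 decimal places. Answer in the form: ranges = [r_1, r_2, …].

ranges = [3.4400, 3.8512, 2.3604, 1.4780]

beam 1: φ=-90°, α=240°
  cosα=-0.5000 sinα=-0.8660 | (2,7) | tMaxX 1.4400 tMaxY 0.8314 | tΔX 2.0000 tΔY 1.1547
    t=0.8314 [y] (2,6)
    t=1.4400 [x] (1,6)
    t=1.9861 [y] (1,5)
    t=3.1408 [y] (1,4)
    t=3.4400 [x] (0,4) — stop
  → r_1 = 3.4400
beam 2: φ=-45°, α=285°
  cosα=0.2588 sinα=-0.9659 | (2,7) | tMaxX 1.0818 tMaxY 0.7454 | tΔX 3.8637 tΔY 1.0353
    t=0.7454 [y] (2,6)
    t=1.0818 [x] (3,6)
    t=1.7807 [y] (3,5)
    t=2.8160 [y] (3,4)
    t=3.8512 [y] (3,3) — stop
  → r_2 = 3.8512
beam 3: φ=45°, α=15°
  cosα=0.9659 sinα=0.2588 | (2,7) | tMaxX 0.2899 tMaxY 1.0818 | tΔX 1.0353 tΔY 3.8637
    t=0.2899 [x] (3,7)
    t=1.0818 [y] (3,8)
    t=1.3252 [x] (4,8)
    t=2.3604 [x] (5,8) — stop
  → r_3 = 2.3604
beam 4: φ=90°, α=60°
  cosα=0.5000 sinα=0.8660 | (2,7) | tMaxX 0.5600 tMaxY 0.3233 | tΔX 2.0000 tΔY 1.1547
    t=0.3233 [y] (2,8)
    t=0.5600 [x] (3,8)
    t=1.4780 [y] (3,9) — stop
  → r_4 = 1.4780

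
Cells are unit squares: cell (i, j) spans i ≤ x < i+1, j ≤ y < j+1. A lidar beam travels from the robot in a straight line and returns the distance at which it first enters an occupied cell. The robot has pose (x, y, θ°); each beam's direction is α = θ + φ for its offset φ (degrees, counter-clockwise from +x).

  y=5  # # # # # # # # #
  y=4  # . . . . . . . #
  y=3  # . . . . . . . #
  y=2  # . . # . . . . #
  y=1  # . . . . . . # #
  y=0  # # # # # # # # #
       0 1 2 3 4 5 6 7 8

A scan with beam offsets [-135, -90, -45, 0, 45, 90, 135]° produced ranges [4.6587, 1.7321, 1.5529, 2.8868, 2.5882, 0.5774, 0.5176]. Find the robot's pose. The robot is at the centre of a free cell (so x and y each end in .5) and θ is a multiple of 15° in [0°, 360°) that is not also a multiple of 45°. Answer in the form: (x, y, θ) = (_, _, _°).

(x, y, θ) = (3.5, 3.5, 150°)

Candidates: 26 free-cell centres × 16 headings = 416 poses. Raycast each; keep the one whose scan matches to 4 dp.
  (4.5, 2.5, 210°): beam 1 = 2.5882 ≠ 4.6587 ✗
  (4.5, 2.5, 255°): beam 1 = 2.8868 ≠ 4.6587 ✗
  (7.5, 2.5, 120°): beam 1 = 0.5176 ≠ 4.6587 ✗
  …
  (3.5, 3.5, 150°): r_1=4.6587, r_2=1.7321, r_3=1.5529, r_4=2.8868, r_5=2.5882, r_6=0.5774, r_7=0.5176 — all match ✓
Only this pose fits every beam.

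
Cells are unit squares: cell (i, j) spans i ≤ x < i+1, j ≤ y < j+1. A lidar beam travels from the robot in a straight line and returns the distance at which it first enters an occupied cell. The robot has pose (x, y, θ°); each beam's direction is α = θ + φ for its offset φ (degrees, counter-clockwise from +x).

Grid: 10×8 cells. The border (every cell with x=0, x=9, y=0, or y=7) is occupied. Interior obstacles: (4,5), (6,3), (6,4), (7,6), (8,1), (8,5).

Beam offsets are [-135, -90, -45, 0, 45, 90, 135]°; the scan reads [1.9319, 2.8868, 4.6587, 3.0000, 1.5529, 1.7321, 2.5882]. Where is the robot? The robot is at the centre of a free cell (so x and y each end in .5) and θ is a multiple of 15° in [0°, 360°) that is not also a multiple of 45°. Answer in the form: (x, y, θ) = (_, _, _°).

Candidates: 42 free-cell centres × 16 headings = 672 poses. Raycast each; keep the one whose scan matches to 4 dp.
  (8.5, 2.5, 300°): beam 2 = 3.0000 ≠ 2.8868 ✗
  (1.5, 6.5, 150°): beam 2 = 0.5774 ≠ 2.8868 ✗
  (8.5, 4.5, 30°): beam 1 = 3.6235 ≠ 1.9319 ✗
  (1.5, 2.5, 195°): beam 1 = 5.1962 ≠ 1.9319 ✗
  …
  (5.5, 2.5, 210°): r_1=1.9319, r_2=2.8868, r_3=4.6587, r_4=3.0000, r_5=1.5529, r_6=1.7321, r_7=2.5882 — all match ✓
Unique over the lattice → pose = (5.5, 2.5, 210°).

(x, y, θ) = (5.5, 2.5, 210°)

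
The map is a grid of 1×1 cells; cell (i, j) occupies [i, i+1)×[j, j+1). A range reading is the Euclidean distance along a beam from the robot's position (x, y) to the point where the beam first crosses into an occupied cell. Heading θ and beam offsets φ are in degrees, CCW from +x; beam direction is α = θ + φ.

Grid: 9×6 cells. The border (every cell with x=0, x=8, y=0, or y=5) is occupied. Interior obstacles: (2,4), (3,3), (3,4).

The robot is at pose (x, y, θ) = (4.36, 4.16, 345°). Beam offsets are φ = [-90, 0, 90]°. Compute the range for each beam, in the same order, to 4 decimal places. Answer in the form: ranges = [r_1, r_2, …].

beam 1: φ=-90°, α=255°
  cosα=-0.2588 sinα=-0.9659 | (4,4) | tMaxX 1.3909 tMaxY 0.1656 | tΔX 3.8637 tΔY 1.0353
    t=0.1656 [y] (4,3)
    t=1.2009 [y] (4,2)
    t=1.3909 [x] (3,2)
    t=2.2362 [y] (3,1)
    t=3.2715 [y] (3,0) — stop
  → r_1 = 3.2715
beam 2: φ=0°, α=345°
  cosα=0.9659 sinα=-0.2588 | (4,4) | tMaxX 0.6626 tMaxY 0.6182 | tΔX 1.0353 tΔY 3.8637
    t=0.6182 [y] (4,3)
    t=0.6626 [x] (5,3)
    t=1.6979 [x] (6,3)
    t=2.7331 [x] (7,3)
    t=3.7684 [x] (8,3) — stop
  → r_2 = 3.7684
beam 3: φ=90°, α=75°
  cosα=0.2588 sinα=0.9659 | (4,4) | tMaxX 2.4728 tMaxY 0.8696 | tΔX 3.8637 tΔY 1.0353
    t=0.8696 [y] (4,5) — stop
  → r_3 = 0.8696

ranges = [3.2715, 3.7684, 0.8696]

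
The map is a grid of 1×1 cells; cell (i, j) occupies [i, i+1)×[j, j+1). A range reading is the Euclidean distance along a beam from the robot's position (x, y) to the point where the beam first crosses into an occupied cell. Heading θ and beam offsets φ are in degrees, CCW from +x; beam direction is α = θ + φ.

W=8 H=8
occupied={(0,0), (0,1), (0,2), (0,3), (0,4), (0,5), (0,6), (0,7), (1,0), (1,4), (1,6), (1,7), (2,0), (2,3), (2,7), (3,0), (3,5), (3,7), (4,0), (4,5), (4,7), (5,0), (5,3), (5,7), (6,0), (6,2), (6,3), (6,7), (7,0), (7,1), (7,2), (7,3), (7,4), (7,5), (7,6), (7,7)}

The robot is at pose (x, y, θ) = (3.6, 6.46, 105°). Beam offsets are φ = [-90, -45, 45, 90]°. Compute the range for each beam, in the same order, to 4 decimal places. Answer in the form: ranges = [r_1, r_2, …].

ranges = [2.0864, 0.6235, 1.0800, 1.6564]

beam 1: φ=-90°, α=15°
  dir = (cos 15°, sin 15°) = (0.9659, 0.2588); from cell (3,6)
  next x-line at t=0.4141, next y-line at t=2.0864; Δt_x=1.0353, Δt_y=3.8637
    x: enter (4,6) at t=0.4141
    x: enter (5,6) at t=1.4494
    y: enter (5,7) at t=2.0864 ← occupied
  → r_1 = 2.0864
beam 2: φ=-45°, α=60°
  dir = (cos 60°, sin 60°) = (0.5000, 0.8660); from cell (3,6)
  next x-line at t=0.8000, next y-line at t=0.6235; Δt_x=2.0000, Δt_y=1.1547
    y: enter (3,7) at t=0.6235 ← occupied
  → r_2 = 0.6235
beam 3: φ=45°, α=150°
  dir = (cos 150°, sin 150°) = (-0.8660, 0.5000); from cell (3,6)
  next x-line at t=0.6928, next y-line at t=1.0800; Δt_x=1.1547, Δt_y=2.0000
    x: enter (2,6) at t=0.6928
    y: enter (2,7) at t=1.0800 ← occupied
  → r_3 = 1.0800
beam 4: φ=90°, α=195°
  dir = (cos 195°, sin 195°) = (-0.9659, -0.2588); from cell (3,6)
  next x-line at t=0.6212, next y-line at t=1.7773; Δt_x=1.0353, Δt_y=3.8637
    x: enter (2,6) at t=0.6212
    x: enter (1,6) at t=1.6564 ← occupied
  → r_4 = 1.6564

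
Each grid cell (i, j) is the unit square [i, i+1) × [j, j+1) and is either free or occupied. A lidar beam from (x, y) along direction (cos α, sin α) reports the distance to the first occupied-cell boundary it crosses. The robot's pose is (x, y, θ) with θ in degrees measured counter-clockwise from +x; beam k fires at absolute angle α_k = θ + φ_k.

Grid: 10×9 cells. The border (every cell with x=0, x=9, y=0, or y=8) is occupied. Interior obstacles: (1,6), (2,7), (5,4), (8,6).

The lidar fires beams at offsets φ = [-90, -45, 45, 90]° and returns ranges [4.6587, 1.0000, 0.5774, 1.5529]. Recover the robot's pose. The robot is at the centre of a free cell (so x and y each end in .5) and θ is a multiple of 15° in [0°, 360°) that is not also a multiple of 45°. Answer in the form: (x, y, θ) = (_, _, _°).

Candidates: 52 free-cell centres × 16 headings = 832 poses. Raycast each; keep the one whose scan matches to 4 dp.
  (4.5, 3.5, 300°): beam 1 = 4.0415 ≠ 4.6587 ✗
  (2.5, 5.5, 15°): beam 2 = 2.8868 ≠ 1.0000 ✗
  (6.5, 4.5, 60°): beam 1 = 2.8868 ≠ 4.6587 ✗
  (6.5, 2.5, 60°): beam 1 = 2.8868 ≠ 4.6587 ✗
  …
  (1.5, 2.5, 165°): r_1=4.6587, r_2=1.0000, r_3=0.5774, r_4=1.5529 — all match ✓
No second candidate reproduces the full scan.

(x, y, θ) = (1.5, 2.5, 165°)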